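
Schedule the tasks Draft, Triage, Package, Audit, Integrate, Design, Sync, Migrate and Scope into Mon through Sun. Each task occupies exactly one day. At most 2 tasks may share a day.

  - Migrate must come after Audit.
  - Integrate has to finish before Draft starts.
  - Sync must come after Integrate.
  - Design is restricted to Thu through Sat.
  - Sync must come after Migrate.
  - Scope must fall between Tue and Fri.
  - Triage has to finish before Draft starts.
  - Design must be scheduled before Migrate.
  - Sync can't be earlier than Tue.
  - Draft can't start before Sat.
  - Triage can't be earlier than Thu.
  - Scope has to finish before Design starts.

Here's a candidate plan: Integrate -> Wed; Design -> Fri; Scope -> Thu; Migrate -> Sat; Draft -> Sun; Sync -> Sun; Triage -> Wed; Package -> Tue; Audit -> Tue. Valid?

No. Triage can't be earlier than Thu is not satisfied.

Triage can't be earlier than Thu — violated.
Sync must come after Integrate — holds.
Sync can't be earlier than Tue — holds.
Design must be scheduled before Migrate — holds.
Triage has to finish before Draft starts — holds.
Migrate must come after Audit — holds.
Scope must fall between Tue and Fri — holds.
Design is restricted to Thu through Sat — holds.
At most 2 tasks may share a day — holds.
Scope has to finish before Design starts — holds.
Sync must come after Migrate — holds.
Draft can't start before Sat — holds.
Integrate has to finish before Draft starts — holds.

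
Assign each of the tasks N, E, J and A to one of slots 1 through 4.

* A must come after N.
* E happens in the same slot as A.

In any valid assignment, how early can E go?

2

E must be in the same slot as A, which can't be before 2, so E is at least 2.
E at 2 is achievable: E=2, J=1, A=2, N=1.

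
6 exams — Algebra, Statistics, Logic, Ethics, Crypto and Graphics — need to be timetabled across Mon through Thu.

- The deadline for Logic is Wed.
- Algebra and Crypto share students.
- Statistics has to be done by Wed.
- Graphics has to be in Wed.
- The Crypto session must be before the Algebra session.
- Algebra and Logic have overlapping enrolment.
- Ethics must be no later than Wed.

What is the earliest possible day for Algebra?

Tue

Precedence pushes Algebra to at least Tue.
Algebra at Tue is achievable: Statistics -> Mon; Logic -> Mon; Algebra -> Tue; Ethics -> Mon; Graphics -> Wed; Crypto -> Mon.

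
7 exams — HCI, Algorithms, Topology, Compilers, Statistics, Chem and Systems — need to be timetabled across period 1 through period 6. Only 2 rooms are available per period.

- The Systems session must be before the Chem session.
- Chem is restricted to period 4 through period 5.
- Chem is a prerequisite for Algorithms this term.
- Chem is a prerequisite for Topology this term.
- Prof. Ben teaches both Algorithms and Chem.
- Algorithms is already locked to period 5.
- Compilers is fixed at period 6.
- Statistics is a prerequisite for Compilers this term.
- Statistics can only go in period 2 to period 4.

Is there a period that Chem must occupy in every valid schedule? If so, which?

Chem's window is period 4–period 5.
Algorithms is fixed at period 5, and Chem can't share a period with Algorithms.
So Chem must be period 4.

period 4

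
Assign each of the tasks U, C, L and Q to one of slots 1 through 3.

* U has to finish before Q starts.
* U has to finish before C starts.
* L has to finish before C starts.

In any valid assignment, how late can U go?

2

Downstream work caps U at 2.
U at 2 is achievable: Q -> 3; L -> 1; U -> 2; C -> 3.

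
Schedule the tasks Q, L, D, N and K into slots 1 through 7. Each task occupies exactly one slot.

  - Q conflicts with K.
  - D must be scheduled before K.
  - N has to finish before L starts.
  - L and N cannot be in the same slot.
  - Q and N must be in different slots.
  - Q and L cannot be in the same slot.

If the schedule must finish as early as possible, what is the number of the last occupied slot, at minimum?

The precedence chain requires at least 2 distinct slots.
Could 2 slots be enough, i.e. nothing placed later than 2? No: L must come after N (at 1 or later) → {2}; N must come before L (at 2 or earlier) → {1}; K must come after D (at 1 or later) → {2}; Q can't share with N (1) → {2}; K can't share with Q (2) → nothing is left.
So 2 slots is not enough.
3 works (last occupied slot: 3): for example D in 1, Q in 3, L in 2, N in 1, K in 2.

3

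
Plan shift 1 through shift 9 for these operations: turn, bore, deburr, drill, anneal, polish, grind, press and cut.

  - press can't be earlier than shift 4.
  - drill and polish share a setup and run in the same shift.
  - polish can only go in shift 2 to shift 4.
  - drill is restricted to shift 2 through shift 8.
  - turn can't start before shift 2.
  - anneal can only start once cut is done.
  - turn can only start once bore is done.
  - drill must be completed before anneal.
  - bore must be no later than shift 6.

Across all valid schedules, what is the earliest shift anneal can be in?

Precedence pushes anneal to at least shift 3.
anneal at shift 3 is achievable: polish in shift 2; bore in shift 1; cut in shift 1; grind in shift 1; press in shift 4; anneal in shift 3; deburr in shift 1; drill in shift 2; turn in shift 2.

shift 3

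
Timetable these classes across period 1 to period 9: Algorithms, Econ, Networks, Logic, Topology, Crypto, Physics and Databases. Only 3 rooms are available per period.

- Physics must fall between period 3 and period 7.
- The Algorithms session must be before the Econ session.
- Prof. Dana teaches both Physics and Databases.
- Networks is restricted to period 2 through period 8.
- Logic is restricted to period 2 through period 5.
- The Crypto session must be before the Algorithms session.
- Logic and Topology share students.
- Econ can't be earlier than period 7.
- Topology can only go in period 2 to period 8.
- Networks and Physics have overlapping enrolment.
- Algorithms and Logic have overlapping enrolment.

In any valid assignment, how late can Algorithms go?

period 8

Precedence pushes Algorithms to at least period 2; downstream work caps Algorithms at period 8.
Algorithms at period 8 is achievable: Econ in period 9; Crypto in period 1; Logic in period 2; Networks in period 2; Databases in period 1; Topology in period 3; Physics in period 3; Algorithms in period 8.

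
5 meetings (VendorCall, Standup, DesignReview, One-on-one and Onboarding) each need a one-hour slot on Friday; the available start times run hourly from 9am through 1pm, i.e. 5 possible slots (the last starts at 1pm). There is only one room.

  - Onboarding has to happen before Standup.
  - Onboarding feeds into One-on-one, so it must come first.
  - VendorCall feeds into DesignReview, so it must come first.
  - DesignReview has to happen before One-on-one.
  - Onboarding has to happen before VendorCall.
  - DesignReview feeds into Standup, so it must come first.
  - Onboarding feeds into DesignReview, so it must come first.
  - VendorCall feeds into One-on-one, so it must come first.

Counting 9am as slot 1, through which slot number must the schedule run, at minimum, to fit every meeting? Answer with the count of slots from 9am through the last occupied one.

5

The precedence chain requires at least 4 distinct slots.
With at most 1 per slot and 5 meetings, at least 5 slots are needed.
5 works (last occupied slot: 1pm): for example Onboarding in 9am, DesignReview in 11am, VendorCall in 10am, Standup in 1pm, One-on-one in 12pm.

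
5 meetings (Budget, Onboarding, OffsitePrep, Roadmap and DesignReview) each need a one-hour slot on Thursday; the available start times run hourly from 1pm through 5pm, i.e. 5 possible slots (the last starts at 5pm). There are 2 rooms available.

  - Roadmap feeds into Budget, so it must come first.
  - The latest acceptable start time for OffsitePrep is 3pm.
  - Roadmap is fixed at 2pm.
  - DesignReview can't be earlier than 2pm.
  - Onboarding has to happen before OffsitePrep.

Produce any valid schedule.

Budget in 3pm, Roadmap in 2pm, Onboarding in 1pm, OffsitePrep in 2pm, DesignReview in 3pm

Checking: Onboarding(1pm) before OffsitePrep(2pm); Roadmap(2pm) before Budget(3pm); DesignReview=3pm in [2pm,5pm]; OffsitePrep=2pm in [1pm,3pm]; Roadmap=2pm in [2pm,2pm]; max 2 per slot (cap 2).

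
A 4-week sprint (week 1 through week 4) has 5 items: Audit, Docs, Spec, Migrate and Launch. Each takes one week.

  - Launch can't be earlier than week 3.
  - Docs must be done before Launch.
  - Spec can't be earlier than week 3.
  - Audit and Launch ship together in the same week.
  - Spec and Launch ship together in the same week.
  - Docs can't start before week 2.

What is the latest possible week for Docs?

week 3

Docs is available from week 2; downstream work caps Docs at week 3.
Docs at week 3 is achievable: Launch=week 4; Migrate=week 1; Docs=week 3; Audit=week 4; Spec=week 4.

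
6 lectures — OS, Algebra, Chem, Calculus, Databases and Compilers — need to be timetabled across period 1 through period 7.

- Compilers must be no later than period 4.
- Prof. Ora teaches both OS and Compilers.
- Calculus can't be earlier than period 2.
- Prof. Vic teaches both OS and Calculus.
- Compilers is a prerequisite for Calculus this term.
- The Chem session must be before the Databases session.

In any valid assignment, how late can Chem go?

Downstream work caps Chem at period 6.
Chem at period 6 is achievable: Compilers -> period 1; Databases -> period 7; OS -> period 3; Calculus -> period 2; Algebra -> period 1; Chem -> period 6.

period 6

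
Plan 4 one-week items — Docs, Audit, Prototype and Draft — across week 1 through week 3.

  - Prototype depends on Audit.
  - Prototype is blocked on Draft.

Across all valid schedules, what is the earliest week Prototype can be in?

Precedence pushes Prototype to at least week 2.
Prototype at week 2 is achievable: Docs -> week 1, Audit -> week 1, Prototype -> week 2, Draft -> week 1.

week 2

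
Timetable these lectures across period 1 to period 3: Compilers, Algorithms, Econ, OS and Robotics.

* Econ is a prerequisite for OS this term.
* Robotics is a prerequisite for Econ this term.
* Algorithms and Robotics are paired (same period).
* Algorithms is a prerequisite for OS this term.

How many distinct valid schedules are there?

Enumerating: OS in period 3; Algorithms in period 1; Compilers in period 1; Econ in period 2; Robotics in period 1 | Compilers -> period 2, Econ -> period 2, Algorithms -> period 1, Robotics -> period 1, OS -> period 3 | Compilers=period 3; Econ=period 2; Robotics=period 1; Algorithms=period 1; OS=period 3.

3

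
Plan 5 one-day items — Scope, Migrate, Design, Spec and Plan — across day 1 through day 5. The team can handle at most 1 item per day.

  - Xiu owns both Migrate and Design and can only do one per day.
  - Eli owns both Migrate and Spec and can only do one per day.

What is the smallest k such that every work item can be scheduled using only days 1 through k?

With at most 1 per day and 5 work items, at least 5 days are needed.
5 works (last occupied day: day 5): for example Design -> day 3, Spec -> day 4, Plan -> day 5, Migrate -> day 2, Scope -> day 1.

5 days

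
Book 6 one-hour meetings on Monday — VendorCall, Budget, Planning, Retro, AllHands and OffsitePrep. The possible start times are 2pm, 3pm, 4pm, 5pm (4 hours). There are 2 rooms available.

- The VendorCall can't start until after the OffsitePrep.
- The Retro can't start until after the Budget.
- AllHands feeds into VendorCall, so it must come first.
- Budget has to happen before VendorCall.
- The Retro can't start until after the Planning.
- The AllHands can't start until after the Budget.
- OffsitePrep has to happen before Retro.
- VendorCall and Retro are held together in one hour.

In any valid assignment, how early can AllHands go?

Precedence pushes AllHands to at least 3pm; downstream work caps AllHands at 4pm.
AllHands at 3pm is achievable: Budget=2pm, Planning=3pm, AllHands=3pm, Retro=4pm, OffsitePrep=2pm, VendorCall=4pm.

3pm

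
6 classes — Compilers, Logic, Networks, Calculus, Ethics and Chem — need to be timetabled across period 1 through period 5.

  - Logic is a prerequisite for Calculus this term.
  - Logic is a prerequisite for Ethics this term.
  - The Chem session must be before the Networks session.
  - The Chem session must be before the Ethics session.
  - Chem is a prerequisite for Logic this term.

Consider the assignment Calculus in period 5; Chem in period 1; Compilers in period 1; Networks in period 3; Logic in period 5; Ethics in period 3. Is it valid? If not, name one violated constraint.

Logic is a prerequisite for Calculus this term — violated.
The Chem session must be before the Networks session — holds.
Chem is a prerequisite for Logic this term — holds.
The Chem session must be before the Ethics session — holds.
Logic is a prerequisite for Ethics this term — violated.

No. Logic is a prerequisite for Ethics this term is not satisfied.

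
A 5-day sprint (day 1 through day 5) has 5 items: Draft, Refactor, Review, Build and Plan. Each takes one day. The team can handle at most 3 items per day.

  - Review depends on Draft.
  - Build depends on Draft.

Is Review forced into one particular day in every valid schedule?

Review can be day 2 (e.g. Refactor -> day 1, Review -> day 2, Draft -> day 1, Plan -> day 1, Build -> day 2) or day 3 (e.g. Refactor=day 1, Review=day 3, Build=day 2, Draft=day 1, Plan=day 1).

No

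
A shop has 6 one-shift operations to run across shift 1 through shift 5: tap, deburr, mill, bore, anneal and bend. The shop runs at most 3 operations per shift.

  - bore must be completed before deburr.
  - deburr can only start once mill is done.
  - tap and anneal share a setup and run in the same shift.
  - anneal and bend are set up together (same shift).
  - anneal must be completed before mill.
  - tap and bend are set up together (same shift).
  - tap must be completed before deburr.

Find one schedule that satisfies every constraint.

deburr=shift 3, bend=shift 1, tap=shift 1, anneal=shift 1, mill=shift 2, bore=shift 2

Checking: anneal(shift 1) before mill(shift 2); bore(shift 2) before deburr(shift 3); mill(shift 2) before deburr(shift 3); tap(shift 1) before deburr(shift 3); anneal = bend = shift 1; tap = bend = shift 1; tap = anneal = shift 1; max 3 per shift (cap 3).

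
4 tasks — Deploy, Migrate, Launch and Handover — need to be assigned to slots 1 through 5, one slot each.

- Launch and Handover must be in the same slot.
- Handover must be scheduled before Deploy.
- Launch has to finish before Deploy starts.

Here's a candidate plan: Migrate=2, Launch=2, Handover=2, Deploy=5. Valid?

Launch has to finish before Deploy starts — holds.
Launch and Handover must be in the same slot — holds.
Handover must be scheduled before Deploy — holds.

Yes, all constraints hold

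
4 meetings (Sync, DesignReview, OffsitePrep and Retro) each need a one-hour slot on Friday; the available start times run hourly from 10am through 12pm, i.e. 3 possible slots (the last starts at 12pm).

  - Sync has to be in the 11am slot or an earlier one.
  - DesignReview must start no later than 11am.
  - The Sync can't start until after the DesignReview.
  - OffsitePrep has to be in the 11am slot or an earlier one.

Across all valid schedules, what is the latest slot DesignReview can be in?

DesignReview's own window allows nothing later than 11am; downstream work caps DesignReview at 10am.
DesignReview at 10am is achievable: Retro in 10am, DesignReview in 10am, Sync in 11am, OffsitePrep in 10am.

10am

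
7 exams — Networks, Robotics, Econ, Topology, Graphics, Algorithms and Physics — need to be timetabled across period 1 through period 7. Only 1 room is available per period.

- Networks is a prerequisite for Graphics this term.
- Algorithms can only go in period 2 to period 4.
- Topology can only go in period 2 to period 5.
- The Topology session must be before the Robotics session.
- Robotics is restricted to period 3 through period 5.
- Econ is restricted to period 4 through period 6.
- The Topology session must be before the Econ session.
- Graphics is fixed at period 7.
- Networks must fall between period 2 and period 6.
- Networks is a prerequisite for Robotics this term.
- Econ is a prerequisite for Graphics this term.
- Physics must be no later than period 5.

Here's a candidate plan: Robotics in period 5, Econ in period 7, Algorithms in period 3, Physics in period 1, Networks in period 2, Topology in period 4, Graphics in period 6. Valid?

The Topology session must be before the Robotics session — holds.
Networks is a prerequisite for Graphics this term — holds.
Networks is a prerequisite for Robotics this term — holds.
Only 1 room is available per period — holds.
Robotics is restricted to period 3 through period 5 — holds.
Algorithms can only go in period 2 to period 4 — holds.
Networks must fall between period 2 and period 6 — holds.
Graphics is fixed at period 7 — violated.
Topology can only go in period 2 to period 5 — holds.
Econ is restricted to period 4 through period 6 — violated.
The Topology session must be before the Econ session — holds.
Econ is a prerequisite for Graphics this term — violated.
Physics must be no later than period 5 — holds.

No. Econ is a prerequisite for Graphics this term is not satisfied.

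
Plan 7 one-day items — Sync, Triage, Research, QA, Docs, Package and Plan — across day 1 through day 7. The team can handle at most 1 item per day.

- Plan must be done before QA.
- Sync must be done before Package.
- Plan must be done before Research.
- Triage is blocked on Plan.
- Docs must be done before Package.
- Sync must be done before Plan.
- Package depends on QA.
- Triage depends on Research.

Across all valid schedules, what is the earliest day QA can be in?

day 3

Precedence pushes QA to at least day 3; downstream work caps QA at day 6.
QA at day 3 is achievable: QA in day 3; Package in day 5; Plan in day 2; Docs in day 4; Triage in day 7; Sync in day 1; Research in day 6.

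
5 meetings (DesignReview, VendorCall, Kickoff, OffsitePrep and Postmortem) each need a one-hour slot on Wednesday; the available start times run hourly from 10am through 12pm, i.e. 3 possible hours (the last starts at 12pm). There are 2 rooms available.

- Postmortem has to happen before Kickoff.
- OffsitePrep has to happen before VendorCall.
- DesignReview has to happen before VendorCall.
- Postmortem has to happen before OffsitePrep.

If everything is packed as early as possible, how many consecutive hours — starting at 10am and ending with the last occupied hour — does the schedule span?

3

The precedence chain requires at least 3 distinct hours.
With at most 2 per hour and 5 meetings, at least 3 hours are needed.
3 works (last occupied hour: 12pm): for example OffsitePrep=11am, VendorCall=12pm, DesignReview=10am, Kickoff=11am, Postmortem=10am.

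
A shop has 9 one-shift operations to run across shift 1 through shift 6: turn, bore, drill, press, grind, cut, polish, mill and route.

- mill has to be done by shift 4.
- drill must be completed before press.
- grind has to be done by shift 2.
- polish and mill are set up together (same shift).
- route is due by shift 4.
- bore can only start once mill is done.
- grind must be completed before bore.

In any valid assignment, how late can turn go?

shift 6

turn at shift 6 is achievable: drill -> shift 1; press -> shift 2; cut -> shift 1; turn -> shift 6; mill -> shift 1; polish -> shift 1; grind -> shift 1; route -> shift 1; bore -> shift 2.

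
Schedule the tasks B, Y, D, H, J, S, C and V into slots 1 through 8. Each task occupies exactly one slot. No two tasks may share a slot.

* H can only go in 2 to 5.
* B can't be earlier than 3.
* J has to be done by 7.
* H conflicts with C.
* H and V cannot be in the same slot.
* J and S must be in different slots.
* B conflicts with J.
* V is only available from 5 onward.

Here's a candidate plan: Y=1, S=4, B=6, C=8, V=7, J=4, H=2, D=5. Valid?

Invalid. J and S must be in different slots.

H conflicts with C — holds.
J has to be done by 7 — holds.
H and V cannot be in the same slot — holds.
H can only go in 2 to 5 — holds.
J and S must be in different slots — violated.
No two tasks may share a slot — violated.
B conflicts with J — holds.
V is only available from 5 onward — holds.
B can't be earlier than 3 — holds.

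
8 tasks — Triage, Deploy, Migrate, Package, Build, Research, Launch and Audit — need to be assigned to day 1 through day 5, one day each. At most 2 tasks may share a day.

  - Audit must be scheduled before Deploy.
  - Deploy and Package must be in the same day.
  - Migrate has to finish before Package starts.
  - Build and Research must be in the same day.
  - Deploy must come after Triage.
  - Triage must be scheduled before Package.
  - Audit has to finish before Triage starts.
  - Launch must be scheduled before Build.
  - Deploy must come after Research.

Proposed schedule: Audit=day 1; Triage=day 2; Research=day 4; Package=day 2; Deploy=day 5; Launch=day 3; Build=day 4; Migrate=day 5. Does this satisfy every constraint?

Migrate has to finish before Package starts — violated.
Audit must be scheduled before Deploy — holds.
Deploy must come after Triage — holds.
Deploy must come after Research — holds.
Launch must be scheduled before Build — holds.
Triage must be scheduled before Package — violated.
Audit has to finish before Triage starts — holds.
At most 2 tasks may share a day — holds.
Deploy and Package must be in the same day — violated.
Build and Research must be in the same day — holds.

No — it violates: Migrate has to finish before Package starts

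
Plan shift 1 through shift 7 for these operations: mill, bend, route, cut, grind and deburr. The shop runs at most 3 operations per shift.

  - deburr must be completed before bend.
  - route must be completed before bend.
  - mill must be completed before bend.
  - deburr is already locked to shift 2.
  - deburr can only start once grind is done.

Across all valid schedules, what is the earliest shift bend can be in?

shift 3

Precedence pushes bend to at least shift 3.
bend at shift 3 is achievable: route=shift 1; mill=shift 1; grind=shift 1; cut=shift 2; deburr=shift 2; bend=shift 3.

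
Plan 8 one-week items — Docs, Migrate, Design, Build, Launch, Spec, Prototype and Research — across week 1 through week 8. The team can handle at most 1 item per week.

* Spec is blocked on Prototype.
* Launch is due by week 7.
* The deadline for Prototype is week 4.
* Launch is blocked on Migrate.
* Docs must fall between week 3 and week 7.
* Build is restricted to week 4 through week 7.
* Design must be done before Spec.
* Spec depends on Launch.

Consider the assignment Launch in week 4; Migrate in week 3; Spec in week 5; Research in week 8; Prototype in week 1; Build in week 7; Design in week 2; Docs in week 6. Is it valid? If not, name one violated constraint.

Spec is blocked on Prototype — holds.
The deadline for Prototype is week 4 — holds.
Build is restricted to week 4 through week 7 — holds.
Docs must fall between week 3 and week 7 — holds.
Design must be done before Spec — holds.
Launch is due by week 7 — holds.
The team can handle at most 1 item per week — holds.
Spec depends on Launch — holds.
Launch is blocked on Migrate — holds.

Yes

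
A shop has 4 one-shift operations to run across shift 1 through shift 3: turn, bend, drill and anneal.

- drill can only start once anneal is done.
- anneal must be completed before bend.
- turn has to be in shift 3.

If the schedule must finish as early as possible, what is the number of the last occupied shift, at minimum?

shift 3

The precedence chain requires at least 2 distinct shifts.
turn can't be placed before shift 3, so the schedule must run through at least shift 3.
3 works (last occupied shift: shift 3): for example turn in shift 3, drill in shift 2, bend in shift 2, anneal in shift 1.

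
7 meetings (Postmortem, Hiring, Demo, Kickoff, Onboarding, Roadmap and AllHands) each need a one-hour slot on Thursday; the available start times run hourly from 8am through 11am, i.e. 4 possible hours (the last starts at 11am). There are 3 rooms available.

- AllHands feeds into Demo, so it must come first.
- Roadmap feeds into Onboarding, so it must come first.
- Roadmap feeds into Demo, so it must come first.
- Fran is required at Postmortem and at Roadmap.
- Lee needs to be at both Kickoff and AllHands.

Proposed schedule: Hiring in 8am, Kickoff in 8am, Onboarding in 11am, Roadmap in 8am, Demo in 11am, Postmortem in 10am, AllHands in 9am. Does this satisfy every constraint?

Yes, all constraints hold

There are 3 rooms available — holds.
AllHands feeds into Demo, so it must come first — holds.
Roadmap feeds into Onboarding, so it must come first — holds.
Roadmap feeds into Demo, so it must come first — holds.
Fran is required at Postmortem and at Roadmap — holds.
Lee needs to be at both Kickoff and AllHands — holds.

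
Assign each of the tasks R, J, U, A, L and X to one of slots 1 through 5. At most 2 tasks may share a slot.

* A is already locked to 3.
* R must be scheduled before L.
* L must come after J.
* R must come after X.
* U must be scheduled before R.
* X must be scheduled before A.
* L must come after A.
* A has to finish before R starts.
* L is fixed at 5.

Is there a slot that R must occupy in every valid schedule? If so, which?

4

A is fixed at 3 and must come before R, so R is at least 4.
L is fixed at 5 and must come after R, so R is at most 4.
So R must be 4.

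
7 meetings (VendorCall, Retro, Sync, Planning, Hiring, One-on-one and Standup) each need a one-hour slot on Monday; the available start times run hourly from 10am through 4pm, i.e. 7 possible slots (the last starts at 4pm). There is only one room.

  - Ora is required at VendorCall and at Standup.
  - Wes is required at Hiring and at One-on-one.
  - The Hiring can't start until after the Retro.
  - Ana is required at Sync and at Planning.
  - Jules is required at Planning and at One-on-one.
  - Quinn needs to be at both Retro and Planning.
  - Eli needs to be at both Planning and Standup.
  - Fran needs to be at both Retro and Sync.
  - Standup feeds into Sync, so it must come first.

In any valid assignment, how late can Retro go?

Downstream work caps Retro at 3pm.
Retro at 3pm is achievable: Retro -> 3pm; Sync -> 11am; VendorCall -> 12pm; Hiring -> 4pm; Standup -> 10am; One-on-one -> 2pm; Planning -> 1pm.

3pm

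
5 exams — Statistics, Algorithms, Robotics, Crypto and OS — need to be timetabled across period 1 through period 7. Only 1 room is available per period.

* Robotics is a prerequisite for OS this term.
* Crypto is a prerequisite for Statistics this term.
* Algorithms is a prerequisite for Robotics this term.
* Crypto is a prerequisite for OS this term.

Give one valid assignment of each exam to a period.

Algorithms=period 1, Robotics=period 2, Crypto=period 3, OS=period 4, Statistics=period 5

Checking: Algorithms(period 1) before Robotics(period 2); Crypto(period 3) before Statistics(period 5); Robotics(period 2) before OS(period 4); Crypto(period 3) before OS(period 4); max 1 per period (cap 1).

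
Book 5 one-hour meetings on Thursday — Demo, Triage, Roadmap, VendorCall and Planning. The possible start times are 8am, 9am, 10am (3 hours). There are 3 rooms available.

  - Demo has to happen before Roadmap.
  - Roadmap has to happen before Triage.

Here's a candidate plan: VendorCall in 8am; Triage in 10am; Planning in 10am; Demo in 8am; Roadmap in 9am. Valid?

Roadmap has to happen before Triage — holds.
Demo has to happen before Roadmap — holds.
There are 3 rooms available — holds.

Yes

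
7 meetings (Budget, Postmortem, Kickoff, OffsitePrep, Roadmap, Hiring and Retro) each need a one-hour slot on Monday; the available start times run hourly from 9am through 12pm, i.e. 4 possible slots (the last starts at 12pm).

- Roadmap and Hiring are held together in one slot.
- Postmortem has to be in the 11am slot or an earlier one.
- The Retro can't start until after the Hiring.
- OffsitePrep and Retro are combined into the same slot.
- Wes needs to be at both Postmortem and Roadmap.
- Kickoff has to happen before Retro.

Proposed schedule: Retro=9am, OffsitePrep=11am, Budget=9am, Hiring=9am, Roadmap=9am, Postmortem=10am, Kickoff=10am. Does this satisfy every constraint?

Wes needs to be at both Postmortem and Roadmap — holds.
Kickoff has to happen before Retro — violated.
Roadmap and Hiring are held together in one slot — holds.
The Retro can't start until after the Hiring — violated.
Postmortem has to be in the 11am slot or an earlier one — holds.
OffsitePrep and Retro are combined into the same slot — violated.

Invalid. OffsitePrep and Retro are combined into the same slot.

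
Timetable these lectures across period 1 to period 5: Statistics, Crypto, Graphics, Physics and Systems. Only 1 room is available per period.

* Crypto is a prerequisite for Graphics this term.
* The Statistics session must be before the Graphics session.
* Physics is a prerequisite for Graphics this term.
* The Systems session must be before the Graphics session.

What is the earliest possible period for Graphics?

period 5

Precedence pushes Graphics to at least period 2.
Graphics at period 5 is achievable: Statistics in period 1; Crypto in period 2; Graphics in period 5; Physics in period 3; Systems in period 4.
Nothing earlier works — the capacity limit rule out every period before period 5.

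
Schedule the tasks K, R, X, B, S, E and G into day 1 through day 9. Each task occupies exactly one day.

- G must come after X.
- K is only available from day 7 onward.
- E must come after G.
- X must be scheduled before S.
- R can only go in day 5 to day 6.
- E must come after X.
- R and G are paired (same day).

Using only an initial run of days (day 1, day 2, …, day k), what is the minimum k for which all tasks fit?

7 days

The precedence chain requires at least 3 distinct days.
K can't be placed before day 7, so the schedule must run through at least day 7.
7 works (last occupied day: day 7): for example R -> day 5, G -> day 5, K -> day 7, B -> day 1, X -> day 1, S -> day 2, E -> day 6.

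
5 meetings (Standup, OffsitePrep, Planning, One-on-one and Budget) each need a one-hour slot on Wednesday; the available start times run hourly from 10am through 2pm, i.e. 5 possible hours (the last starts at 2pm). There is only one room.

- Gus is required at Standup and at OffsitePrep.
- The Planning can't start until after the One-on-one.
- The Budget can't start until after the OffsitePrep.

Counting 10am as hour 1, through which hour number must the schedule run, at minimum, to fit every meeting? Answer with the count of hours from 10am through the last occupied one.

The precedence chain requires at least 2 distinct hours.
With at most 1 per hour and 5 meetings, at least 5 hours are needed.
5 works (last occupied hour: 2pm): for example One-on-one in 11am, Budget in 1pm, Standup in 2pm, Planning in 12pm, OffsitePrep in 10am.

5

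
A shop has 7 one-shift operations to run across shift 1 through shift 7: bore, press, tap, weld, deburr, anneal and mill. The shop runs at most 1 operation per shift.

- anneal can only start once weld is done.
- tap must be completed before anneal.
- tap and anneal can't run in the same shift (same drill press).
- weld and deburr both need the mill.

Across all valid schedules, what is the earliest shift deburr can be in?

deburr at shift 1 is achievable: weld in shift 3; tap in shift 2; mill in shift 7; press in shift 6; anneal in shift 4; bore in shift 5; deburr in shift 1.

shift 1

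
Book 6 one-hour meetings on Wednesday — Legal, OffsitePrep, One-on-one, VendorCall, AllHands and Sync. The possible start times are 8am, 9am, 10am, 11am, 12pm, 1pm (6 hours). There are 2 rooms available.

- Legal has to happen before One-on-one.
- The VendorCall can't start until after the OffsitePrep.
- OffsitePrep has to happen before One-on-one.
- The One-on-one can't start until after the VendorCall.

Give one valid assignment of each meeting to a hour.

Legal=8am; VendorCall=9am; One-on-one=10am; OffsitePrep=8am; AllHands=9am; Sync=10am

Checking: VendorCall(9am) before One-on-one(10am); OffsitePrep(8am) before VendorCall(9am); OffsitePrep(8am) before One-on-one(10am); Legal(8am) before One-on-one(10am); max 2 per hour (cap 2).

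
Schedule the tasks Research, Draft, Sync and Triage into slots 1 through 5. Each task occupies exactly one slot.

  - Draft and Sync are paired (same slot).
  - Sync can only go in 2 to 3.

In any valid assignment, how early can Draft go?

Draft must be in the same slot as Sync, which can't be before 2, so Draft is at least 2; Draft must be in the same slot as Sync, which can't be after 3, so Draft is at most 3.
Draft at 2 is achievable: Sync in 2; Draft in 2; Triage in 1; Research in 1.

2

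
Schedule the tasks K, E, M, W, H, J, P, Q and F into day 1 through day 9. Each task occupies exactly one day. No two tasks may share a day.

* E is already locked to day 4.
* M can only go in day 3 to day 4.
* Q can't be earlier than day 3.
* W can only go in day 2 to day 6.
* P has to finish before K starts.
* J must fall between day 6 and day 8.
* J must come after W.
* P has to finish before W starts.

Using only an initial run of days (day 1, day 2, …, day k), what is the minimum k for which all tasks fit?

9

The precedence chain requires at least 3 distinct days.
With at most 1 per day and 9 tasks, at least 9 days are needed.
J can't be placed before day 6, so the schedule must run through at least day 6.
9 works (last occupied day: day 9): for example Q -> day 5; E -> day 4; J -> day 6; K -> day 7; F -> day 9; M -> day 3; P -> day 1; W -> day 2; H -> day 8.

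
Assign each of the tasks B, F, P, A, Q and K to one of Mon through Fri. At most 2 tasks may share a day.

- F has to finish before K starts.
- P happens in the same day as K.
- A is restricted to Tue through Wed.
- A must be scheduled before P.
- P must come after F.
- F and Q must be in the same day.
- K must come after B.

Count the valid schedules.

27

Splitting on B: it can be Mon (6), Tue (9), Wed (8), Thu (4). Listing each branch's schedules as (F, P, A, Q, K):
B=Mon: (Tue,Thu,Wed,Tue,Thu) (Tue,Fri,Wed,Tue,Fri) (Wed,Thu,Tue,Wed,Thu) (Wed,Fri,Tue,Wed,Fri) (Thu,Fri,Tue,Thu,Fri) (Thu,Fri,Wed,Thu,Fri) — 6.
B=Tue: (Mon,Wed,Tue,Mon,Wed) (Mon,Thu,Tue,Mon,Thu) (Mon,Thu,Wed,Mon,Thu) (Mon,Fri,Tue,Mon,Fri) (Mon,Fri,Wed,Mon,Fri) (Wed,Thu,Tue,Wed,Thu) (Wed,Fri,Tue,Wed,Fri) (Thu,Fri,Tue,Thu,Fri) (Thu,Fri,Wed,Thu,Fri) — 9.
B=Wed: (Mon,Thu,Tue,Mon,Thu) (Mon,Thu,Wed,Mon,Thu) (Mon,Fri,Tue,Mon,Fri) (Mon,Fri,Wed,Mon,Fri) (Tue,Thu,Wed,Tue,Thu) (Tue,Fri,Wed,Tue,Fri) (Thu,Fri,Tue,Thu,Fri) (Thu,Fri,Wed,Thu,Fri) — 8.
B=Thu: (Mon,Fri,Tue,Mon,Fri) (Mon,Fri,Wed,Mon,Fri) (Tue,Fri,Wed,Tue,Fri) (Wed,Fri,Tue,Wed,Fri) — 4.
Summing: 6 + 9 + 8 + 4 = 27.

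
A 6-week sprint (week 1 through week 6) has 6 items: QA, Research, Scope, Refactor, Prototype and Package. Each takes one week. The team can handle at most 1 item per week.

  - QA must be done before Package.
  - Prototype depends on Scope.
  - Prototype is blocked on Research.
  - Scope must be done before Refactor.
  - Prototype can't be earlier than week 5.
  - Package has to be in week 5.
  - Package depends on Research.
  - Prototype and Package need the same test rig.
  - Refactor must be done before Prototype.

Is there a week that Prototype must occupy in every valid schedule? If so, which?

week 6

Prototype's window is week 5–week 6.
Package is fixed at week 5, and Prototype can't share a week with Package.
So Prototype must be week 6.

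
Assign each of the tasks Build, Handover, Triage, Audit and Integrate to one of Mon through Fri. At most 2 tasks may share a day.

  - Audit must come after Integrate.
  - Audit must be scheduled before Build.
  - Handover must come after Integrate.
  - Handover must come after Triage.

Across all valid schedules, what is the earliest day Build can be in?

Precedence pushes Build to at least Wed.
Build at Wed is achievable: Triage=Mon, Audit=Tue, Build=Wed, Integrate=Mon, Handover=Tue.

Wed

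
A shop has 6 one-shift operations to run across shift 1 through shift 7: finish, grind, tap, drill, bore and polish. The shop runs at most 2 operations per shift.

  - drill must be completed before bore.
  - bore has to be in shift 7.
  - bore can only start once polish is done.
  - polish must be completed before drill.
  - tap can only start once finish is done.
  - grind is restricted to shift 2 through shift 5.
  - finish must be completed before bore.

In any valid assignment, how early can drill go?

Precedence pushes drill to at least shift 2; downstream work caps drill at shift 6.
drill at shift 2 is achievable: finish=shift 1, grind=shift 2, bore=shift 7, tap=shift 3, drill=shift 2, polish=shift 1.

shift 2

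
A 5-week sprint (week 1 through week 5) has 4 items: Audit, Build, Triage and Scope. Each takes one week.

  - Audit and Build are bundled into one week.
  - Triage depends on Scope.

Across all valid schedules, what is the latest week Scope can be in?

Downstream work caps Scope at week 4.
Scope at week 4 is achievable: Scope in week 4, Audit in week 1, Triage in week 5, Build in week 1.

week 4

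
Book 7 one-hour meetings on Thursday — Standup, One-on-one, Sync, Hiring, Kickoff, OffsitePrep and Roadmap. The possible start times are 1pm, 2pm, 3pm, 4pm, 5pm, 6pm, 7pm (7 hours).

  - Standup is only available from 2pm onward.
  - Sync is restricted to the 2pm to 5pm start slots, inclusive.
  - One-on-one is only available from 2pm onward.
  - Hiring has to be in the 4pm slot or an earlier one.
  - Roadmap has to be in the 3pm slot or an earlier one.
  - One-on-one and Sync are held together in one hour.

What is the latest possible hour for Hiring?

4pm

Hiring's own window allows nothing later than 4pm.
Hiring at 4pm is achievable: Roadmap=1pm, One-on-one=2pm, Sync=2pm, Hiring=4pm, Standup=2pm, Kickoff=1pm, OffsitePrep=1pm.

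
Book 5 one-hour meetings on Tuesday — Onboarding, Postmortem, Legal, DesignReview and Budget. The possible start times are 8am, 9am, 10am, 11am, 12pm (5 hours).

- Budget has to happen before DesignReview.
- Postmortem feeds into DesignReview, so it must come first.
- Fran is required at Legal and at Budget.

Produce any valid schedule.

DesignReview -> 9am, Budget -> 8am, Postmortem -> 8am, Legal -> 9am, Onboarding -> 8am

Checking: Postmortem(8am) before DesignReview(9am); Budget(8am) before DesignReview(9am); Legal(9am) != Budget(8am).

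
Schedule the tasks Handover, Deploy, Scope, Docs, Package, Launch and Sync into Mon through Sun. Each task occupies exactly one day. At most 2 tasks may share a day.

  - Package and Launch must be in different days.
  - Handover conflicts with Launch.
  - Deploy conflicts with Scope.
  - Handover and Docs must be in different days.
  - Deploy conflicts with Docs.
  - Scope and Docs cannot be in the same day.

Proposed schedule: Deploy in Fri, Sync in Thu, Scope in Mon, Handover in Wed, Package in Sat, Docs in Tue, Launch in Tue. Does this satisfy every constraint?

Valid

Deploy conflicts with Scope — holds.
At most 2 tasks may share a day — holds.
Package and Launch must be in different days — holds.
Deploy conflicts with Docs — holds.
Handover and Docs must be in different days — holds.
Handover conflicts with Launch — holds.
Scope and Docs cannot be in the same day — holds.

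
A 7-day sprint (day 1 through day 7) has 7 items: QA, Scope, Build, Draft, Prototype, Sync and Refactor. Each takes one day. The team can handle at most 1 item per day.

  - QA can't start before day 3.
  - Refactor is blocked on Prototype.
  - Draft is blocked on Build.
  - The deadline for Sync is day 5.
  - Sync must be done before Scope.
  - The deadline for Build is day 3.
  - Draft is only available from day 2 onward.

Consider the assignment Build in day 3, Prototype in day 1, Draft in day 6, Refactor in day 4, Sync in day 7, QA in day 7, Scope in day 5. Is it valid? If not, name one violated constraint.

Invalid. The team can handle at most 1 item per day.

The deadline for Build is day 3 — holds.
Draft is only available from day 2 onward — holds.
Refactor is blocked on Prototype — holds.
The deadline for Sync is day 5 — violated.
Sync must be done before Scope — violated.
QA can't start before day 3 — holds.
The team can handle at most 1 item per day — violated.
Draft is blocked on Build — holds.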